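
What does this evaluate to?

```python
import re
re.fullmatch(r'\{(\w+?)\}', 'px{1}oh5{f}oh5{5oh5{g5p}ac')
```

`re.fullmatch` is like wrapping the pattern in `^…$` (in single-line mode).
Here the pattern can't cover the whole string, so the call returns None.

None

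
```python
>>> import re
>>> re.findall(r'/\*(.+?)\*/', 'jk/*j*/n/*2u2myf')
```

['j']

Matches: at [2:7] match '/*j*/', group 1 = 'j'.
One capturing group, so `findall` returns just the captured substring from the one match — 1 in all.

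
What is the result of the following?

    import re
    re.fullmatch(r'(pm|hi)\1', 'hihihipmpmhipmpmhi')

The backreference `\1` re-matches whatever the first group consumed, character for character.
For `fullmatch`, every character of the input must be accounted for by the pattern.
Here there's no way to consume every character, so the call returns None.

None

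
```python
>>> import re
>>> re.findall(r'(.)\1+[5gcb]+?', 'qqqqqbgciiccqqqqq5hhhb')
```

['q', 'i', 'q', 'h']

After group 1 captures some text, `\1` only succeeds where that same text appears again.
Matches: at [0:6] match 'qqqqqb', group 1 = 'q'; at [8:11] match 'iic', group 1 = 'i'; at [12:18] match 'qqqqq5', group 1 = 'q'; at [18:22] match 'hhhb', group 1 = 'h'.
Because there's exactly one group, `findall` drops the full match and keeps group 1 from each hit.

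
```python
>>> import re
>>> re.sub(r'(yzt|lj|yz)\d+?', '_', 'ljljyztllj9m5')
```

Matches: at [8:11] → 'lj9'.
Every occurrence is swapped for '_'.

'ljljyztl_m5'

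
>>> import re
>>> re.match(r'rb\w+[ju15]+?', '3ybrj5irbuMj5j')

None

Pattern: the literal 'rb', then one or more of a word character; then one or more of one of [ju15] (lazy).
`re.match` only tries the pattern at the start of the string.
Here the pattern fails at index 0, so the call returns None.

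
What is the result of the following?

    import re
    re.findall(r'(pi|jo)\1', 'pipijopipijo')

After group 1 captures some text, `\1` only succeeds where that same text appears again.
Matches: at [0:4] match 'pipi', group 1 = 'pi'; at [6:10] match 'pipi', group 1 = 'pi'.
One capturing group, so `findall` returns just the captured substring from each match — 2 in all.

['pi', 'pi']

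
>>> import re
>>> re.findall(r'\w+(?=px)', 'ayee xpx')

Because the assertion is zero-width, the text it checks is not consumed and won't appear in the result.
Scanning left to right: at [5:6] → 'x'.
Since nothing is captured, `findall` lists the 1 matched substring directly.

['x']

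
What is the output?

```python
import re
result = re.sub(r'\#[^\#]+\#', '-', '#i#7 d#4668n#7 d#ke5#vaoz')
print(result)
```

-7 d-7 d-vaoz

Matches: at [0:3] → '#i#'; at [6:13] → '#4668n#'; at [16:21] → '#ke5#'.
Every occurrence is swapped for '-'.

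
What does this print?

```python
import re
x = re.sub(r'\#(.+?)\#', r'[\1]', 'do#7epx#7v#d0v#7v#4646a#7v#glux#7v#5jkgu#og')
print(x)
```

A non-greedy quantifier consumes as few characters as it can — just enough that the remainder of the pattern still matches from where it stops; whatever follows it matches normally.
Each match is replaced using the text its own group 1 captured.

do[7epx]7v[d0v]7v[4646a]7v[glux]7v[5jkgu]og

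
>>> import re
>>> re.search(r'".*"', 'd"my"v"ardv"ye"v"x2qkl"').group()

`search` walks the string left to right and returns the first match it finds.
The match spans [1:23] → '"my"v"ardv"ye"v"x2qkl"'.

'"my"v"ardv"ye"v"x2qkl"'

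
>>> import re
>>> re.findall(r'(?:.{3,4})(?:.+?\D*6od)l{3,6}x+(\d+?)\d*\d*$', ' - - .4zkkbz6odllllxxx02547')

['0']

Pattern: 3 to 4 of any character (non-capturing group); then one or more of any character (lazy), then zero or more of a non-digit, then the literal '6od' (non-capturing group); then 3 to 6 of a literal 'l', then one or more of the literal 'x'; then one or more of a digit (lazy) (captured); then zero or more of a digit, then zero or more of a digit; then anchored at the end.
The `?` after the quantifier makes it lazy — it takes as little as possible before letting the rest of the pattern try.
Walking the string: at [0:27] match ' - - .4zkkbz6odllllxxx02547', group 1 = '0'.
One capturing group, so `findall` returns just the captured substring from the one match — 1 in all.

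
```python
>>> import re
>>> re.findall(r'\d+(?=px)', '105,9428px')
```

['9428']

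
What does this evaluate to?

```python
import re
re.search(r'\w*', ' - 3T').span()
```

(0, 0)

The pattern matches zero or more of a word character.
The match spans [0:0] → ''.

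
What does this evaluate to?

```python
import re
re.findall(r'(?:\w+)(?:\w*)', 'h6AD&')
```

['h6AD']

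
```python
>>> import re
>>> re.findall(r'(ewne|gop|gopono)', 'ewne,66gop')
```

Scanning left to right: at [0:4] match 'ewne', group 1 = 'ewne'; at [7:10] match 'gop', group 1 = 'gop'.
With a single group, `findall` returns only what that group captured — 2 items.

['ewne', 'gop']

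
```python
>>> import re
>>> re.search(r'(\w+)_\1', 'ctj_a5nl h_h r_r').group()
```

'h_h'

A backreference is literal: `\1` must see the identical characters the first group matched.
`re.search` tries every starting position until one works.
The match spans [9:12] → 'h_h'.
Captured: group 1 = 'h'.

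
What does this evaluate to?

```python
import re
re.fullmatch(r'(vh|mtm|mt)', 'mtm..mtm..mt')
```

`fullmatch` succeeds only if the pattern covers the string from start to end.
Here the string isn't matched end-to-end, so the call returns None.

None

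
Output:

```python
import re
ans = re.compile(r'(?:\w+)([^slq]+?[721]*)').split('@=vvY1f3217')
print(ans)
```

The group in the pattern means `split` returns the separators' captures alongside the pieces.

['@=', '7', '']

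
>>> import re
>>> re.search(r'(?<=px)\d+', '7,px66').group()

Because the assertion is zero-width, the text it checks is not consumed and won't appear in the result.
Unlike `match`, `search` isn't anchored — it looks for the pattern anywhere in the string.
The match spans [4:6] → '66'.

'66'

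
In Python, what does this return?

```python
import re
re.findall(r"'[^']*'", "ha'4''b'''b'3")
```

["'4'", "'b'", "''"]

Scanning left to right: at [2:5] → "'4'"; at [5:8] → "'b'"; at [8:10] → "''".
Since nothing is captured, `findall` lists the 3 matched substrings directly.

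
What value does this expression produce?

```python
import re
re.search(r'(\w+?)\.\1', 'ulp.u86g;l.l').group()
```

'l.l'

After group 1 captures some text, `\1` only succeeds where that same text appears again.
`re.search` tries every starting position until one works.
The match spans [9:12] → 'l.l'.
Captured: group 1 = 'l'.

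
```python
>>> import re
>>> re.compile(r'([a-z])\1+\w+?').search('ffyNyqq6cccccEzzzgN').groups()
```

`\1` is not a pattern — it's the concrete string captured by group 1, re-applied verbatim.
`re.search` scans for the first position where the pattern succeeds.
The match spans [0:3] → 'ffy'.
Captured: group 1 = 'f'.

('f',)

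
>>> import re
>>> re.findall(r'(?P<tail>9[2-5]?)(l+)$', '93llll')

The pattern matches the literal '9', then optionally a character in [2-5] (captured as 'tail'); then one or more of a literal 'l' (captured); then anchored at the end.
Walking the string: at [0:6] match '93llll', groups = ('93', 'llll').
Multiple groups make `findall` return tuples — one 2-tuple for the one match.

[('93', 'llll')]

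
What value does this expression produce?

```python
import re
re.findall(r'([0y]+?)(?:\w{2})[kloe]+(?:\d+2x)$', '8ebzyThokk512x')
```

The pattern matches one or more of one of [0y] (lazy) (captured); then exactly 2 of a word character (non-capturing group); then one or more of one of [kloe]; then one or more of a digit, then the literal '2x' (non-capturing group); then anchored at the end.
`findall` collects group 1 from the one match (1 total).

['y']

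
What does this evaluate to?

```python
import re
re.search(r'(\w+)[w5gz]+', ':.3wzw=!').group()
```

'3wzw'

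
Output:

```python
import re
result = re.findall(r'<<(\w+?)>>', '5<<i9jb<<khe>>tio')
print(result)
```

['khe']

With a single group, `findall` returns only what that group captured — 1 item.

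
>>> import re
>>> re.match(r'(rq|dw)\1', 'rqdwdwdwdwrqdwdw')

None

`\1` is not a pattern — it's the concrete string captured by group 1, re-applied verbatim.
`re.match` won't scan ahead — the pattern has to work from the very first character.
Here the string doesn't start with a match, so the call returns None.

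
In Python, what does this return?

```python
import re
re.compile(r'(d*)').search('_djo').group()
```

''

This matches zero or more of a literal 'd' (captured).
The match spans [0:0] → ''.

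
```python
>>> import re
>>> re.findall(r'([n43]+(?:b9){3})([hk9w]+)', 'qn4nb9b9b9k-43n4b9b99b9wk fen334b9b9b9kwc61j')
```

[('n4nb9b9b9', 'k'), ('n334b9b9b9', 'kw')]

With 2 capturing groups, `findall` returns a 2-tuple per match.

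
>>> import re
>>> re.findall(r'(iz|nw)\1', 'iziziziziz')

`\1` is not a pattern — it's the concrete string captured by group 1, re-applied verbatim.
Scanning left to right: at [0:4] match 'iziz', group 1 = 'iz'; at [4:8] match 'iziz', group 1 = 'iz'.
`findall` collects group 1 from each match (2 total).

['iz', 'iz']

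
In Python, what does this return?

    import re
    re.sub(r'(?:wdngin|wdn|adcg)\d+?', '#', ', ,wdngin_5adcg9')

', ,wdngin_5#'

`sub` substitutes '#' at each match site.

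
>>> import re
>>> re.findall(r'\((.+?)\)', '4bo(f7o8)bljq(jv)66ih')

['f7o8', 'jv']

The `?` after the quantifier makes it lazy — it takes as little as possible before letting the rest of the pattern try.
Matches: at [3:9] match '(f7o8)', group 1 = 'f7o8'; at [13:17] match '(jv)', group 1 = 'jv'.
One capturing group, so `findall` returns just the captured substring from each match — 2 in all.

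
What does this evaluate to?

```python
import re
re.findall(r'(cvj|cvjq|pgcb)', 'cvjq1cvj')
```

`|` is ordered: at each position the engine commits to the first alternative that works.
Matches: at [0:3] match 'cvj', group 1 = 'cvj'; at [5:8] match 'cvj', group 1 = 'cvj'.
With a single group, `findall` returns only what that group captured — 2 items.

['cvj', 'cvj']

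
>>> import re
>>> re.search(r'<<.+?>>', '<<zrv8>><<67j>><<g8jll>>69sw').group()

'<<zrv8>>'

Because the quantifier is non-greedy, it stops expanding at the earliest point where the rest of the pattern can succeed.
Unlike `match`, `search` isn't anchored — it looks for the pattern anywhere in the string.
The match spans [0:8] → '<<zrv8>>'.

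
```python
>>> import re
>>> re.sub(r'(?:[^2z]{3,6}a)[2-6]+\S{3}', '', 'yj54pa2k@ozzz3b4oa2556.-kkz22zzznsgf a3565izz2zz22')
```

'zzzkz22zzz2zz22'

The pattern matches 3 to 6 of any character except [2z], then the literal 'a' (non-capturing group); then one or more of a character in [2-6]; then exactly 3 of a non-whitespace character.
Matches: at [0:10] → 'yj54pa2k@o'; at [13:25] → '3b4oa2556.-k'; at [32:45] → 'nsgf a3565izz'.
`sub` substitutes '' at each match site.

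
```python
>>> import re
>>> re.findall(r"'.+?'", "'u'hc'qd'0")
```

Scanning left to right: at [0:3] → "'u'"; at [5:9] → "'qd'".
With no groups in the pattern, `findall` gives back each whole match — 2 here.

["'u'", "'qd'"]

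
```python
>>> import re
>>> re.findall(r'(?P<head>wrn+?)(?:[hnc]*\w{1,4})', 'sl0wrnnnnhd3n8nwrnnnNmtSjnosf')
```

The `?` after the quantifier makes it lazy — it takes as little as possible before letting the rest of the pattern try.
`findall` collects group 1 from each match (2 total).

['wrn', 'wrn']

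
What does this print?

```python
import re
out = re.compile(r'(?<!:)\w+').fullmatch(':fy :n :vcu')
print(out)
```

`re.fullmatch` is like wrapping the pattern in `^…$` (in single-line mode).
Here there's no way to consume every character, so the call returns None.

None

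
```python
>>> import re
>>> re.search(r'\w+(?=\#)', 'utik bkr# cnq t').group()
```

'bkr'

Lookahead/lookbehind check context without consuming it, so the matched span excludes the asserted characters.
The match spans [5:8] → 'bkr'.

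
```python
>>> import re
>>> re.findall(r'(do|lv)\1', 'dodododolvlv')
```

['do', 'do', 'lv']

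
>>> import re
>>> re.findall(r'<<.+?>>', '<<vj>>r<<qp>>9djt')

With the lazy modifier that quantifier settles for the fewest repetitions that let the rest of the pattern succeed (the atoms after it are unaffected and can still be greedy).
No capturing groups, so `findall` returns the 2 full match strings.

['<<vj>>', '<<qp>>']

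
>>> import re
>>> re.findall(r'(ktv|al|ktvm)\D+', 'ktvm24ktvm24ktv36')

Matches: at [0:4] match 'ktvm', group 1 = 'ktv'; at [6:10] match 'ktvm', group 1 = 'ktv'.
Because there's exactly one group, `findall` drops the full match and keeps group 1 from each hit.

['ktv', 'ktv']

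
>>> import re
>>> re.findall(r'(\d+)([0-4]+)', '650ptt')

[('65', '0')]

The pattern matches one or more of a digit (captured); then one or more of a character in [0-4] (captured).
Walking the string: at [0:3] match '650', groups = ('65', '0').
With 2 capturing groups, `findall` returns a 2-tuple per match.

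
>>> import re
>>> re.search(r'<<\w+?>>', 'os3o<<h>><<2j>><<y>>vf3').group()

The match spans [4:9] → '<<h>>'.

'<<h>>'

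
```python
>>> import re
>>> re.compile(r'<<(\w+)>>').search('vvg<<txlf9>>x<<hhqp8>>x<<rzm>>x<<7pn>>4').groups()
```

('txlf9',)

The match spans [3:12] → '<<txlf9>>'.
Captured: group 1 = 'txlf9'.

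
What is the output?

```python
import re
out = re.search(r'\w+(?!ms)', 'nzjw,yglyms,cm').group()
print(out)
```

nzjw

Because the assertion is negative and zero-width, positions next to the forbidden text are skipped.
The match spans [0:4] → 'nzjw'.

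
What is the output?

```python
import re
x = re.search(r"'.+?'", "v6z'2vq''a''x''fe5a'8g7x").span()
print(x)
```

(3, 8)

`re.search` scans for the first position where the pattern succeeds.
The match spans [3:8] → "'2vq'".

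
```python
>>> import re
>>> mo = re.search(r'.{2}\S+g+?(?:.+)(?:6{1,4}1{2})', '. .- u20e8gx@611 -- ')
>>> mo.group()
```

'- u20e8gx@611'

This matches exactly 2 of any character, then one or more of a non-whitespace character; then one or more of a literal 'g' (lazy); then one or more of any character (non-capturing group); then 1 to 4 of a literal '6', then exactly 2 of a literal '1' (non-capturing group).
`re.search` scans for the first position where the pattern succeeds.
The match spans [3:16] → '- u20e8gx@611'.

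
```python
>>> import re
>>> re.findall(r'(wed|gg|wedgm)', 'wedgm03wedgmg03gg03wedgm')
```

`|` is ordered: at each position the engine commits to the first alternative that works.
Walking the string: at [0:3] match 'wed', group 1 = 'wed'; at [7:10] match 'wed', group 1 = 'wed'; at [15:17] match 'gg', group 1 = 'gg'; at [19:22] match 'wed', group 1 = 'wed'.
Because there's exactly one group, `findall` drops the full match and keeps group 1 from each hit.

['wed', 'wed', 'gg', 'wed']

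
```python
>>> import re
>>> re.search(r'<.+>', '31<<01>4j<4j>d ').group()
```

'<<01>4j<4j>'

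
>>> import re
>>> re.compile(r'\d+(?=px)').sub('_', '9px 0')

The positive lookaround only admits positions where the adjacent text matches; those characters stay outside the span.
Matches: at [0:1] → '9'.
Every occurrence is swapped for '_'.

'_px 0'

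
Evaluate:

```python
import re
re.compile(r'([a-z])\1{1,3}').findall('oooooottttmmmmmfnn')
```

['o', 'o', 't', 'm', 'n']

`\1` has to match the exact text group 1 already captured.
Matches: at [0:4] match 'oooo', group 1 = 'o'; at [4:6] match 'oo', group 1 = 'o'; at [6:10] match 'tttt', group 1 = 't'; at [10:14] match 'mmmm', group 1 = 'm'; at [16:18] match 'nn', group 1 = 'n'.
Because there's exactly one group, `findall` drops the full match and keeps group 1 from each hit.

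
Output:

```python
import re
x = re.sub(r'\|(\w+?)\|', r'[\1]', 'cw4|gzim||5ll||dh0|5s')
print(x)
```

`\1` in the replacement pulls in group 1's text for each match.

cw4[gzim][5ll][dh0]5s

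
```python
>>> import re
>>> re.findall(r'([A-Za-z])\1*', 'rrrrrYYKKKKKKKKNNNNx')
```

After group 1 captures some text, `\1` only succeeds where that same text appears again.
`findall` collects group 1 from each match (5 total).

['r', 'Y', 'K', 'N', 'x']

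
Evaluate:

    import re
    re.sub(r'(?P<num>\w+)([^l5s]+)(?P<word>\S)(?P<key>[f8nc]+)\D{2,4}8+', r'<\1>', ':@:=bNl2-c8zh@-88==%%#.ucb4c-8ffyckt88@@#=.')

This matches one or more of a word character (captured as 'num'); then one or more of any character except [l5s] (captured); then a non-whitespace character (captured as 'word'); then one or more of one of [f8nc] (captured as 'key'); then 2 to 4 of a non-digit, then one or more of a literal '8'.
Matches: at [4:38] → 'bNl2-c8zh@-88==%%#.ucb4c-8ffyckt88'.
The replacement refers to a captured group, so each match is rewritten using its own captured text.

':@:=<bNl2>@@#=.'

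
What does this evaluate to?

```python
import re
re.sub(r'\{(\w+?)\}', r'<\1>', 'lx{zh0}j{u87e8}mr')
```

Matches: at [2:7] → '{zh0}'; at [8:15] → '{u87e8}'.
The replacement refers to a captured group, so each match is rewritten using its own captured text.

'lx<zh0>j<u87e8>mr'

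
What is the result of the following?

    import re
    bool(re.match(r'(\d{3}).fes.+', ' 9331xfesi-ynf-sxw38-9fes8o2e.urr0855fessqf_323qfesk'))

False

Pattern: exactly 3 of a digit (captured); then any character, then the literal 'fes', then one or more of any character.
With `match`, the pattern is implicitly anchored at the beginning.
Here the string doesn't start with a match, so the call returns None, and `bool(None)` is False.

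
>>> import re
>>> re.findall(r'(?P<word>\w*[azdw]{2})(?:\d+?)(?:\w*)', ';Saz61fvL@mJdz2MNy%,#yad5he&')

Because there's exactly one group, `findall` drops the full match and keeps group 1 from each hit.

['Saz', 'mJdz', 'yad']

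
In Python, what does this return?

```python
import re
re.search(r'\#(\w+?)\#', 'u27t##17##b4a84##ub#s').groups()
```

The match spans [5:9] → '#17#'.
Captured: group 1 = '17'.

('17',)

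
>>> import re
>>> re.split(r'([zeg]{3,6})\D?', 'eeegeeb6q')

['', 'eeegee', '6q']

Pattern: 3 to 6 of one of [zeg] (captured); then optionally a non-digit.
Matches to split on: at [0:7] → 'eeegeeb'.
The group in the pattern means `split` returns the separators' captures alongside the pieces.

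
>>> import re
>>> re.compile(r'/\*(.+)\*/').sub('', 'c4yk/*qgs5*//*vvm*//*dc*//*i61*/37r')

'c4yk37r'

Every occurrence is swapped for ''.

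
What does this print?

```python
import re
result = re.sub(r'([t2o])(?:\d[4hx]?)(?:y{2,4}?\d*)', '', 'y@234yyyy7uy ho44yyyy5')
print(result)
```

This matches one of [t2o] (captured); then a digit, then optionally one of [4hx] (non-capturing group); then 2 to 4 of the literal 'y' (lazy), then zero or more of a digit (non-capturing group).
A non-greedy quantifier consumes as few characters as it can — just enough that the remainder of the pattern still matches from where it stops; whatever follows it matches normally.
Matches: at [2:7] → '234yy'; at [14:19] → 'o44yy'.
`sub` substitutes '' at each match site.

y@yy7uy hyy5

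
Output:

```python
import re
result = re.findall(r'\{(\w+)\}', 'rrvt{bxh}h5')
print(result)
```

Matches: at [4:9] match '{bxh}', group 1 = 'bxh'.
Because there's exactly one group, `findall` drops the full match and keeps group 1 from the one hit.

['bxh']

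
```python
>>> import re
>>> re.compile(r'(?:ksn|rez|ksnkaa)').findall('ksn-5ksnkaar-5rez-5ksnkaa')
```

Alternation tries branches left to right and keeps the first one that lets the overall match succeed at that position.
`findall` yields the raw match text (4 of them) because the pattern has no groups.

['ksn', 'ksn', 'rez', 'ksn']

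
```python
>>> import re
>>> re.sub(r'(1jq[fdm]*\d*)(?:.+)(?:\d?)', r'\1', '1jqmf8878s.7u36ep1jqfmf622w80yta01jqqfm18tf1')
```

This matches the literal '1jq', then zero or more of one of [fdm], then zero or more of a digit (captured); then one or more of any character (non-capturing group); then optionally a digit (non-capturing group).
Matches: at [0:44] → '1jqmf8878s.7u36ep1jqfmf622w80yta01jqqfm18tf1'.
Each match is replaced using the text its own group 1 captured.

'1jqmf8878'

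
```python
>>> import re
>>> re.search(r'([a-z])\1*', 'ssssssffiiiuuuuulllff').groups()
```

('s',)

The match spans [0:6] → 'ssssss'.
Captured: group 1 = 's'.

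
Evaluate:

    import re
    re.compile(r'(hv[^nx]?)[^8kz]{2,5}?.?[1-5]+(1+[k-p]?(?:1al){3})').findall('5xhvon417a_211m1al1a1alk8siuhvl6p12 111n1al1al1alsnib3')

The pattern matches the literal 'hv', then optionally any character except [nx] (captured); then 2 to 5 of any character except [8kz] (lazy), then optionally any character, then one or more of a character in [1-5]; then one or more of the literal '1', then optionally a character in [k-p], then the literal '1al' repeated 3 times (captured).
Walking the string: at [28:49] match 'hvl6p12 111n1al1al1al', groups = ('hvl', '1n1al1al1al').
`findall` packs the 2 group values into a tuple for every match.

[('hvl', '1n1al1al1al')]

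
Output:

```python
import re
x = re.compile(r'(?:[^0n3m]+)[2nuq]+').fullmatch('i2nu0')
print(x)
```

None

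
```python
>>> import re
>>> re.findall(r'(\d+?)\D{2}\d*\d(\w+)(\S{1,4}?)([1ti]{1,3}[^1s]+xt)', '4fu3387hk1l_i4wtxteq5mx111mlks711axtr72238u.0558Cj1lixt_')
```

[('4', 'hk1l_i4wtxteq5mx111mlks7', '1', '1axt'), ('72238', 'C', 'j', '1lixt')]

This matches one or more of a digit (lazy) (captured); then exactly 2 of a non-digit, then zero or more of a digit, then a digit; then one or more of a word character (captured); then 1 to 4 of a non-whitespace character (lazy) (captured); then 1 to 3 of one of [1ti], then one or more of any character except [1s], then the literal 'xt' (captured).
Walking the string: at [0:36] match '4fu3387hk1l_i4wtxteq5mx111mlks711axt', groups = ('4', 'hk1l_i4wtxteq5mx111mlks7', '1', '1axt'); at [37:55] match '72238u.0558Cj1lixt', groups = ('72238', 'C', 'j', '1lixt').
With 4 capturing groups, `findall` returns a 4-tuple per match.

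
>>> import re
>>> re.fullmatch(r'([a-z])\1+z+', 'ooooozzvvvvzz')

The backreference `\1` re-matches whatever the first group consumed, character for character.
`re.fullmatch` requires the pattern to consume the entire string.
Here there's no way to consume every character, so the call returns None.

None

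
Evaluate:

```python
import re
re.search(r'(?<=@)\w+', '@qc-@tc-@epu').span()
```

Lookahead/lookbehind check context without consuming it, so the matched span excludes the asserted characters.
`search` walks the string left to right and returns the first match it finds.
The match spans [1:3] → 'qc'.

(1, 3)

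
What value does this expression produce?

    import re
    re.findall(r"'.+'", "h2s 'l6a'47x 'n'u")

["'l6a'47x 'n'"]

Matches: at [4:16] → "'l6a'47x 'n'".
With no groups in the pattern, `findall` gives back each whole match — 1 here.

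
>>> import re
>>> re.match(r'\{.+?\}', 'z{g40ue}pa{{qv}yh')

`re.match` won't scan ahead — the pattern has to work from the very first character.
Here the string doesn't start with a match, so the call returns None.

None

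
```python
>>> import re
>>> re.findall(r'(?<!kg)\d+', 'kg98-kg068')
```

['8', '68']

The negative lookaround is zero-width — it rules out positions where the adjacent text would match, without consuming anything.
No capturing groups, so `findall` returns the 2 full match strings.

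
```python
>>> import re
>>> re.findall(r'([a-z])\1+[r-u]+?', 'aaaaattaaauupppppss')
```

['a', 'a', 'p']

After group 1 captures some text, `\1` only succeeds where that same text appears again.
Walking the string: at [0:6] match 'aaaaat', group 1 = 'a'; at [7:11] match 'aaau', group 1 = 'a'; at [12:18] match 'ppppps', group 1 = 'p'.
`findall` collects group 1 from each match (3 total).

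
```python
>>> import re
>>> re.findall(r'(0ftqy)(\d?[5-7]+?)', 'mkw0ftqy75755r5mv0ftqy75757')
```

The pattern matches the literal '0ft', then the literal 'qy' (captured); then optionally a digit, then one or more of a character in [5-7] (lazy) (captured).
The `?` after the quantifier makes it lazy — it takes as little as possible before letting the rest of the pattern try.
Scanning left to right: at [3:10] match '0ftqy75', groups = ('0ftqy', '75'); at [17:24] match '0ftqy75', groups = ('0ftqy', '75').
With 2 capturing groups, `findall` returns a 2-tuple per match.

[('0ftqy', '75'), ('0ftqy', '75')]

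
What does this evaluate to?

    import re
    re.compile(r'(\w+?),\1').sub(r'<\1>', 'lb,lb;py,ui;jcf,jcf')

'<lb>;py,ui;<jcf>'

The backreference `\1` re-matches whatever the first group consumed, character for character.
Matches: at [0:5] → 'lb,lb'; at [12:19] → 'jcf,jcf'.
`\1` in the replacement pulls in group 1's text for each match.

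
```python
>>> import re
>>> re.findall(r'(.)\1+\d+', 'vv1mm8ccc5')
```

['v', 'm', 'c']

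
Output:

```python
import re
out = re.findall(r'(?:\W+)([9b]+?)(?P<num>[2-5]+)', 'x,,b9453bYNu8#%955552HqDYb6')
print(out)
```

[('b9', '453'), ('9', '55552')]

The pattern matches one or more of a non-word character (non-capturing group); then one or more of one of [9b] (lazy) (captured); then one or more of a character in [2-5] (captured as 'num').
Matches: at [1:8] match ',,b9453', groups = ('b9', '453'); at [13:21] match '#%955552', groups = ('9', '55552').
Multiple groups make `findall` return tuples — one 2-tuple for each match.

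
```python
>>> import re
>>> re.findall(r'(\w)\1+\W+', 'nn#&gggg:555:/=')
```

['n', 'g', '5']

The backreference `\1` re-matches whatever the first group consumed, character for character.
One capturing group, so `findall` returns just the captured substring from each match — 3 in all.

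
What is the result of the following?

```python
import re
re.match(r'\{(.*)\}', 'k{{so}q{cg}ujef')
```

None

`match` is anchored at position 0; if the pattern doesn't fit there, it returns None.
Here position 0 doesn't satisfy it, so the call returns None.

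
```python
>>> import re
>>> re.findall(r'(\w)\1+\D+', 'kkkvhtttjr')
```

['k']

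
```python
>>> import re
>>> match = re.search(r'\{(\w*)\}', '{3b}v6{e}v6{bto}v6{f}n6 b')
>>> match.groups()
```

('3b',)

`search` walks the string left to right and returns the first match it finds.
The match spans [0:4] → '{3b}'.
Captured: group 1 = '3b'.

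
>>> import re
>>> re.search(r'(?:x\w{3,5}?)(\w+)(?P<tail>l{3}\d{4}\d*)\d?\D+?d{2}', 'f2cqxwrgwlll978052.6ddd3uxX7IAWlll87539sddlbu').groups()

('AW', 'lll87539')

The pattern matches the literal 'x', then 3 to 5 of a word character (lazy) (non-capturing group); then one or more of a word character (captured); then exactly 3 of a literal 'l', then exactly 4 of a digit, then zero or more of a digit (captured as 'tail'); then optionally a digit, then one or more of a non-digit (lazy), then exactly 2 of the literal 'd'.
A non-greedy quantifier consumes as few characters as it can — just enough that the remainder of the pattern still matches from where it stops; whatever follows it matches normally.
`re.search` scans for the first position where the pattern succeeds.
The match spans [25:42] → 'xX7IAWlll87539sdd'.
Captured: group 1 = 'AW', group 2 = 'lll87539'.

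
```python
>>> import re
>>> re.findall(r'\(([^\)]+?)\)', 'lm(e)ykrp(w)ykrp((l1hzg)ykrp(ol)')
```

['e', 'w', '(l1hzg', 'ol']

Because there's exactly one group, `findall` drops the full match and keeps group 1 from each hit.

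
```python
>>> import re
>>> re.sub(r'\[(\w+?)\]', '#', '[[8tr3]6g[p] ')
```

Matches: at [1:7] → '[8tr3]'; at [9:12] → '[p]'.
Every occurrence is swapped for '#'.

'[#6g# '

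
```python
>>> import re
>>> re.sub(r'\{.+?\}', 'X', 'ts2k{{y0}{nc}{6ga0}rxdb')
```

'ts2kXXXrxdb'

Matches: at [4:9] → '{{y0}'; at [9:13] → '{nc}'; at [13:19] → '{6ga0}'.
`sub` substitutes 'X' at each match site.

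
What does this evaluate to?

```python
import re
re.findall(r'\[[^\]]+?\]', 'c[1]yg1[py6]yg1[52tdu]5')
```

`findall` yields the raw match text (3 of them) because the pattern has no groups.

['[1]', '[py6]', '[52tdu]']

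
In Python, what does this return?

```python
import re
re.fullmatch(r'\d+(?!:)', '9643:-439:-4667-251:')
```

None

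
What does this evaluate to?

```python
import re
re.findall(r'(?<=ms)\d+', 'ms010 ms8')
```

['010', '8']

Because the assertion is zero-width, the text it checks is not consumed and won't appear in the result.
Scanning left to right: at [2:5] → '010'; at [8:9] → '8'.
`findall` yields the raw match text (2 of them) because the pattern has no groups.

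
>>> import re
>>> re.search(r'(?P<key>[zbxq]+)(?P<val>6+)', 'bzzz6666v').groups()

The match spans [0:8] → 'bzzz6666'.
Captured: group 1 = 'bzzz', group 2 = '6666'.

('bzzz', '6666')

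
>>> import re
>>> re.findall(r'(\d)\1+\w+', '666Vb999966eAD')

['6']

`\1` is not a pattern — it's the concrete string captured by group 1, re-applied verbatim.
One capturing group, so `findall` returns just the captured substring from the one match — 1 in all.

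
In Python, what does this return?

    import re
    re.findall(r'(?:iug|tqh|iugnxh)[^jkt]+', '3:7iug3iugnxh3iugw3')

['iug3iugnxh3iugw3']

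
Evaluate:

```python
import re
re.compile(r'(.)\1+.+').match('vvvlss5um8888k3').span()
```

(0, 15)

The backreference `\1` re-matches whatever the first group consumed, character for character.
`re.match` won't scan ahead — the pattern has to work from the very first character.
The match spans [0:15] → 'vvvlss5um8888k3'.
Captured: group 1 = 'v'.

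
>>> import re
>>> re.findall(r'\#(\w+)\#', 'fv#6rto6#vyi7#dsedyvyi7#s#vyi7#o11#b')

['6rto6', 'dsedyvyi7', 'vyi7']

Scanning left to right: at [2:9] match '#6rto6#', group 1 = '6rto6'; at [13:24] match '#dsedyvyi7#', group 1 = 'dsedyvyi7'; at [25:31] match '#vyi7#', group 1 = 'vyi7'.
With a single group, `findall` returns only what that group captured — 3 items.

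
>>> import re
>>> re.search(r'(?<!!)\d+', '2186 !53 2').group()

'2186'

A negative assertion filters positions out without eating any characters.
`re.search` scans for the first position where the pattern succeeds.
The match spans [0:4] → '2186'.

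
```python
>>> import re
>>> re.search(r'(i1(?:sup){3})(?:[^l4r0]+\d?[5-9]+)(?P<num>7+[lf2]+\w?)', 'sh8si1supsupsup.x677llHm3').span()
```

This matches the literal 'i1', then the literal 'sup' repeated 3 times (captured); then one or more of any character except [l4r0], then optionally a digit, then one or more of a character in [5-9] (non-capturing group); then one or more of the literal '7', then one or more of one of [lf2], then optionally a word character (captured as 'num').
Unlike `match`, `search` isn't anchored — it looks for the pattern anywhere in the string.
The match spans [4:23] → 'i1supsupsup.x677llH'.
Captured: group 1 = 'i1supsupsup', group 2 = '7llH'.

(4, 23)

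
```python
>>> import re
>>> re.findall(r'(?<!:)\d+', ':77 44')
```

['7', '44']

Because the assertion is negative and zero-width, positions next to the forbidden text are skipped.
Scanning left to right: at [2:3] → '7'; at [4:6] → '44'.
With no groups in the pattern, `findall` gives back each whole match — 2 here.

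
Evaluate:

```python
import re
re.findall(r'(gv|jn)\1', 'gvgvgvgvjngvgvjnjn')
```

['gv', 'gv', 'gv', 'jn']

`\1` is not a pattern — it's the concrete string captured by group 1, re-applied verbatim.
Matches: at [0:4] match 'gvgv', group 1 = 'gv'; at [4:8] match 'gvgv', group 1 = 'gv'; at [10:14] match 'gvgv', group 1 = 'gv'; at [14:18] match 'jnjn', group 1 = 'jn'.
With a single group, `findall` returns only what that group captured — 4 items.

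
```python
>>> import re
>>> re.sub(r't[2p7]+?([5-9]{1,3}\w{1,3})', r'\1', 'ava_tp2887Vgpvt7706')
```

Pattern: a literal 't', then one or more of one of [2p7] (lazy); then 1 to 3 of a character in [5-9], then 1 to 3 of a word character (captured).
Matches: at [4:13] → 'tp2887Vgp'; at [14:19] → 't7706'.
The replacement refers to a captured group, so each match is rewritten using its own captured text.

'ava_887Vgpv706'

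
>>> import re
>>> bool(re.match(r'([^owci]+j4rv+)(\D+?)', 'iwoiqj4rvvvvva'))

`match` is anchored at position 0; if the pattern doesn't fit there, it returns None.
Here the string doesn't start with a match, so the call returns None, and `bool(None)` is False.

False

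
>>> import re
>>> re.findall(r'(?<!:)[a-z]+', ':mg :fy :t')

A negative assertion filters positions out without eating any characters.
Since nothing is captured, `findall` lists the 2 matched substrings directly.

['g', 'y']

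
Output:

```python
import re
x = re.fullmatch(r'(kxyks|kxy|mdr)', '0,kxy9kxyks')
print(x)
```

None

`fullmatch` succeeds only if the pattern covers the string from start to end.
Here the string isn't matched end-to-end, so the call returns None.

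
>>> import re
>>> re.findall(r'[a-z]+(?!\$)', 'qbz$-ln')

['qb', 'ln']

`(?!…)`/`(?<!…)` only lets a position through if the neighbouring text does NOT match; no characters are consumed.
Scanning left to right: at [0:2] → 'qb'; at [5:7] → 'ln'.
With no groups in the pattern, `findall` gives back each whole match — 2 here.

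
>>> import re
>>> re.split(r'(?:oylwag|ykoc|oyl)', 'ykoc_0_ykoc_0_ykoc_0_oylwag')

['', '_0_', '_0_', '_0_', '']

Branches in `(...|...)` are attempted left-to-right; the first branch that allows the whole pattern to succeed is taken.
Each match becomes a cut point; 5 segments remain.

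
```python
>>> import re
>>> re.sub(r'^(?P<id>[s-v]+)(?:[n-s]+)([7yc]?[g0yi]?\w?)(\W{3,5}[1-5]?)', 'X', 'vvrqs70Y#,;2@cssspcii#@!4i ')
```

'X@cssspcii#@!4i '

Pattern: anchored at the start of the string; then one or more of a character in [s-v] (captured as 'id'); then one or more of a character in [n-s] (non-capturing group); then optionally one of [7yc], then optionally one of [g0yi], then optionally a word character (captured); then 3 to 5 of a non-word character, then optionally a character in [1-5] (captured).
Matches: at [0:12] → 'vvrqs70Y#,;2'.
Every occurrence is swapped for 'X'.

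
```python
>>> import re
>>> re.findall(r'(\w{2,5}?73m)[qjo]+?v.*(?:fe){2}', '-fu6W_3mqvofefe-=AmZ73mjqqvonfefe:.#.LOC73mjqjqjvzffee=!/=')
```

['AmZ73m']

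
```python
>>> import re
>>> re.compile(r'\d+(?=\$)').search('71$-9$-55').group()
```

The `(?=…)`/`(?<=…)` assertion just peeks at neighbouring text; it doesn't advance the match position.
`re.search` tries every starting position until one works.
The match spans [0:2] → '71'.

'71'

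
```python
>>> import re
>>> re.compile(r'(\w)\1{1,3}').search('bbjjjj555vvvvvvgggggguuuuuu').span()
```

(0, 2)

`\1` has to match the exact text group 1 already captured.
Unlike `match`, `search` isn't anchored — it looks for the pattern anywhere in the string.
The match spans [0:2] → 'bb'.
Captured: group 1 = 'b'.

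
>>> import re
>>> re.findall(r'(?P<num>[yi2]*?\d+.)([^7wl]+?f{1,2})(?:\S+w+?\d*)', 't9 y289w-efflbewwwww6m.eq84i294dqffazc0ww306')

[('y289w', '-eff')]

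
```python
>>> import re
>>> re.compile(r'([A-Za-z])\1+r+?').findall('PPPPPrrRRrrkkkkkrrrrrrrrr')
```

`\1` has to match the exact text group 1 already captured.
Scanning left to right: at [0:6] match 'PPPPPr', group 1 = 'P'; at [7:10] match 'RRr', group 1 = 'R'; at [11:17] match 'kkkkkr', group 1 = 'k'; at [17:25] match 'rrrrrrrr', group 1 = 'r'.
One capturing group, so `findall` returns just the captured substring from each match — 4 in all.

['P', 'R', 'k', 'r']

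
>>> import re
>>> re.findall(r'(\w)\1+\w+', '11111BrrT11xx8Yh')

`\1` has to match the exact text group 1 already captured.
One capturing group, so `findall` returns just the captured substring from the one match — 1 in all.

['1']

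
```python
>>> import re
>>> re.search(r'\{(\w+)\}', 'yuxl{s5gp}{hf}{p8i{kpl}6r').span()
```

(4, 10)

`re.search` tries every starting position until one works.
The match spans [4:10] → '{s5gp}'.
Captured: group 1 = 's5gp'.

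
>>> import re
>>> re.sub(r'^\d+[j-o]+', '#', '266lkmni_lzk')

'#i_lzk'

Pattern: anchored at the start of the string; then one or more of a digit; then one or more of a character in [j-o].
Matches: at [0:7] → '266lkmn'.
Each match is replaced by '#'.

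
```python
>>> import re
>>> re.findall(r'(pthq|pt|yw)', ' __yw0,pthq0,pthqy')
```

['yw', 'pthq', 'pthq']

The regex engine tests alternatives in the order written; an earlier branch that matches wins even if a later one would match more.
Matches: at [3:5] match 'yw', group 1 = 'yw'; at [7:11] match 'pthq', group 1 = 'pthq'; at [13:17] match 'pthq', group 1 = 'pthq'.
Because there's exactly one group, `findall` drops the full match and keeps group 1 from each hit.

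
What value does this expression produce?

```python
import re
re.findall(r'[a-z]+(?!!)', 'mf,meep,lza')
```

Because the assertion is negative and zero-width, positions next to the forbidden text are skipped.
Walking the string: at [0:2] → 'mf'; at [3:7] → 'meep'; at [8:11] → 'lza'.
With no groups in the pattern, `findall` gives back each whole match — 3 here.

['mf', 'meep', 'lza']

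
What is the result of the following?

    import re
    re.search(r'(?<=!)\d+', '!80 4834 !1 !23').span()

(1, 3)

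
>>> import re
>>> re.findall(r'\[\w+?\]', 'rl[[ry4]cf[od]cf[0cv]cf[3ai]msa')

Matches: at [3:8] → '[ry4]'; at [10:14] → '[od]'; at [16:21] → '[0cv]'; at [23:28] → '[3ai]'.
No capturing groups, so `findall` returns the 4 full match strings.

['[ry4]', '[od]', '[0cv]', '[3ai]']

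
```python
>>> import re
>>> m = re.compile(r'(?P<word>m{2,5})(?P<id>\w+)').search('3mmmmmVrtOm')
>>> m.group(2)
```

'VrtOm'

Pattern: 2 to 5 of a literal 'm' (captured as 'word'); then one or more of a word character (captured as 'id').
Unlike `match`, `search` isn't anchored — it looks for the pattern anywhere in the string.
The match spans [1:11] → 'mmmmmVrtOm'.
Captured: group 1 = 'mmmmm', group 2 = 'VrtOm'.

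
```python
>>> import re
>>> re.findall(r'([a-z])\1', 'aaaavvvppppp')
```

A backreference is literal: `\1` must see the identical characters the first group matched.
Matches: at [0:2] match 'aa', group 1 = 'a'; at [2:4] match 'aa', group 1 = 'a'; at [4:6] match 'vv', group 1 = 'v'; at [7:9] match 'pp', group 1 = 'p'; at [9:11] match 'pp', group 1 = 'p'.
`findall` collects group 1 from each match (5 total).

['a', 'a', 'v', 'p', 'p']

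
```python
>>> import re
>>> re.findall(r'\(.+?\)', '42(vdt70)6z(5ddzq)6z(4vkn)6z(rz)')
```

`findall` yields the raw match text (4 of them) because the pattern has no groups.

['(vdt70)', '(5ddzq)', '(4vkn)', '(rz)']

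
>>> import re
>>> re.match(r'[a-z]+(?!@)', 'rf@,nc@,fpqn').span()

(0, 1)

A negative assertion filters positions out without eating any characters.
`re.match` won't scan ahead — the pattern has to work from the very first character.
The match spans [0:1] → 'r'.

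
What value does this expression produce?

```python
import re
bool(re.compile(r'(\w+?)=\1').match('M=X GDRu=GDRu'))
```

After group 1 captures some text, `\1` only succeeds where that same text appears again.
`re.match` only tries the pattern at the start of the string.
Here position 0 doesn't satisfy it, so the call returns None, and `bool(None)` is False.

False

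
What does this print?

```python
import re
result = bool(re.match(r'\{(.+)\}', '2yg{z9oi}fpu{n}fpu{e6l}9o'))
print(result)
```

False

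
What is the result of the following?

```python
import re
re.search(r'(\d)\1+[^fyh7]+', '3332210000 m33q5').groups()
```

('3',)

The backreference `\1` re-matches whatever the first group consumed, character for character.
Unlike `match`, `search` isn't anchored — it looks for the pattern anywhere in the string.
The match spans [0:16] → '3332210000 m33q5'.
Captured: group 1 = '3'.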